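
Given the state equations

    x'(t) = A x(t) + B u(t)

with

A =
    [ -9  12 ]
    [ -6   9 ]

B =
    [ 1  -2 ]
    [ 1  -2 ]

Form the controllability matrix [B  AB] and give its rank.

1

AB = [[3, -6], [3, -6]]
Controllability matrix C = [B  AB] = [[1, -2, 3, -6], [1, -2, 3, -6]]
Every column of C is a scalar multiple of column 1 = [1, 1] (multipliers 1, -2, 3, -6), so the columns span a one-dimensional space.
C ≠ 0, hence rank(C) = 1.
rank(C) = 1 < n = 2, so the pair (A, B) is not completely controllable.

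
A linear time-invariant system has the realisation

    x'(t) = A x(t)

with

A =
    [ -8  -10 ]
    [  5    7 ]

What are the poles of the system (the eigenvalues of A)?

det(sI - A) = s^2 - (tr A)s + det A, with tr A = (-8) + 7 = -1 and det A = (-8)·7 - (-10)·5 = -56 - (-50) = -6.
So p(s) = det(sI - A) = s^2 + s - 6.
Factor s^2 + s - 6: two numbers with sum -1 and product -6 are 2 and -3, so s^2 + s - 6 = (s - 2)(s + 3).
Hence p(s) = (s - 2) (s + 3), with roots -3, 2.
At least one eigenvalue has non-negative real part, so the system is not asymptotically stable.

-3, 2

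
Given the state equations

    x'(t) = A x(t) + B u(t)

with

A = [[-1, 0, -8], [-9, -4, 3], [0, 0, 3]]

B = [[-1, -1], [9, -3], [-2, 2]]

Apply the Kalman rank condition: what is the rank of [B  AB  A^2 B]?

AB = [[17, -15], [-33, 27], [-6, 6]]
A^2B = [[31, -33], [-39, 45], [-18, 18]]
Controllability matrix C = [B  AB  A^2B] = [[-1, -1, 17, -15, 31, -33], [9, -3, -33, 27, -39, 45], [-2, 2, -6, 6, -18, 18]]
The rows r1, r2, r3 of C are linearly dependent: 3·r1 + r2 + 3·r3 = 0 (check each entry), so rank(C) ≤ 2.
The 2×2 minor from rows 1, 2, columns 1, 2 is (-1)·(-3) - (-1)·9 = 3 - (-9) = 12 ≠ 0, so rank(C) = 2.
rank(C) = 2 < n = 3, so the pair (A, B) is not completely controllable.

2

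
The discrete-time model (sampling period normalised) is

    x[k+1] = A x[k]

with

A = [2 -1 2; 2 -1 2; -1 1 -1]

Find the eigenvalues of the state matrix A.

det(zI - A) = z^3 - (tr A)z^2 + (M11 + M22 + M33)z - det A, where Mii is the 2×2 principal minor of A obtained by deleting row i and column i.
tr A = 2 + (-1) + (-1) = 0; M11 = (-1)·(-1) - 2·1 = 1 - 2 = -1; M22 = 2·(-1) - 2·(-1) = -2 - (-2) = 0; M33 = 2·(-1) - (-1)·2 = -2 - (-2) = 0; sum of minors = -1.
det A = 2·((-1)·(-1) - 2·1) - (-1)·(2·(-1) - 2·(-1)) + 2·(2·1 - (-1)·(-1)) = 2·(-1) - (-1)·0 + 2·1 = 0.
So p(z) = det(zI - A) = z^3 - z.
The constant term is 0, so p(z) = z(z^2 - 1).
Factor z^2 - 1: two numbers with sum 0 and product -1 are 1 and -1, so z^2 - 1 = (z - 1)(z + 1).
Hence p(z) = z (z - 1) (z + 1), with roots -1, 0, 1.

-1, 0, 1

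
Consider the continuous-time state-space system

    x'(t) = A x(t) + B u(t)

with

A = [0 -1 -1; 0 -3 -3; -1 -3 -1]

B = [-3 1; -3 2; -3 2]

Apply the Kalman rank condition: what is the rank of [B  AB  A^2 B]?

AB = [[6, -4], [18, -12], [15, -9]]
A^2B = [[-33, 21], [-99, 63], [-75, 49]]
Controllability matrix C = [B  AB  A^2B] = [[-3, 1, 6, -4, -33, 21], [-3, 2, 18, -12, -99, 63], [-3, 2, 15, -9, -75, 49]]
Take the 3×3 submatrix of C formed by columns 1, 2, 3: [[-3, 1, 6], [-3, 2, 18], [-3, 2, 15]]. Its determinant is (-3)·(2·15 - 18·2) - 1·((-3)·15 - 18·(-3)) + 6·((-3)·2 - 2·(-3)) = (-3)·(-6) - 1·9 + 6·0 = 9 ≠ 0.
So rank(C) ≥ 3; since C has 3 rows, rank(C) = 3.
rank(C) = 3 = n, so the pair (A, B) is completely controllable.

3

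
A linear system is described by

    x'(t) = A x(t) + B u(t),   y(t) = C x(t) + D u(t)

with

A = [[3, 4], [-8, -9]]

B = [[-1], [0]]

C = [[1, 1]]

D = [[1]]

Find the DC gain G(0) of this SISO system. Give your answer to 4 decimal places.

G(0) = C(-A)^{-1}B + D = -C A^{-1} B + D.
det A = 5, so A^{-1} = (1/5)·adj(A) = [[-9/5, -4/5], [8/5, 3/5]]
A^{-1} B = [9/5, -8/5]^T
C A^{-1} B = 1/5
G(0) = D - C A^{-1} B = 1 - (1/5) = 4/5 ≈ 0.8000

0.8000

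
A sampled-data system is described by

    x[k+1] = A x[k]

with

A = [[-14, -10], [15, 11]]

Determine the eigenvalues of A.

-4, 1

det(zI - A) = z^2 - (tr A)z + det A, with tr A = (-14) + 11 = -3 and det A = (-14)·11 - (-10)·15 = -154 - (-150) = -4.
So p(z) = det(zI - A) = z^2 + 3z - 4.
Factor z^2 + 3z - 4: two numbers with sum -3 and product -4 are 1 and -4, so z^2 + 3z - 4 = (z - 1)(z + 4).
Hence p(z) = (z - 1) (z + 4), with roots -4, 1.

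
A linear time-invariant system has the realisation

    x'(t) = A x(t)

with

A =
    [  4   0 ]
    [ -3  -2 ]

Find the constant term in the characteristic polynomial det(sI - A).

For a 2×2 matrix, det(sI - A) = s^2 - (tr A)s + det A.
tr A = 2, det A = -8.
So p(s) = s^2 - 2s - 8.
The constant term is -8.

-8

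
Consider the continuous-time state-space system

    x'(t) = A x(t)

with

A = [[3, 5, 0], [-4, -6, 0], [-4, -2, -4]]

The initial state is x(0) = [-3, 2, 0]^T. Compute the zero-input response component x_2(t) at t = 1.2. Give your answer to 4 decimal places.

1.0233

det(sI - A) = s^3 - (tr A)s^2 + (M11 + M22 + M33)s - det A, where Mii is the 2×2 principal minor of A obtained by deleting row i and column i.
tr A = 3 + (-6) + (-4) = -7; M11 = (-6)·(-4) - 0·(-2) = 24 - 0 = 24; M22 = 3·(-4) - 0·(-4) = -12 - 0 = -12; M33 = 3·(-6) - 5·(-4) = -18 - (-20) = 2; sum of minors = 14.
det A = 3·((-6)·(-4) - 0·(-2)) - 5·((-4)·(-4) - 0·(-4)) + 0·((-4)·(-2) - (-6)·(-4)) = 3·24 - 5·16 + 0·(-16) = -8.
So p(s) = det(sI - A) = s^3 + 7s^2 + 14s + 8.
Rational-root test: any integer root divides 8. Testing small divisors, s = -1 works: p(-1) = -1 + 7 + (-14) + 8 = 0, so (s + 1) is a factor.
Dividing, p(s) = (s + 1)(s^2 + 6s + 8).
Factor s^2 + 6s + 8: two numbers with sum -6 and product 8 are -2 and -4, so s^2 + 6s + 8 = (s + 2)(s + 4).
Hence p(s) = (s + 1) (s + 2) (s + 4), with roots -4, -2, -1.
The eigenvalues -4, -2, -1 are distinct and real, so A is diagonalisable and x(t) = e^{At} x(0) = V diag(e^{λ_i t}) V^{-1} x(0), where the columns of V are the eigenvectors.
λ = -4: A - (-4)I = [[7, 5, 0], [-4, -2, 0], [-4, -2, 0]]. v must be orthogonal to every row; (row 1) × (row 2) = [0, 0, 6], so take v_1 = [0, 0, -1]^T.
λ = -2: A - (-2)I = [[5, 5, 0], [-4, -4, 0], [-4, -2, -2]]. v must be orthogonal to every row; (row 1) × (row 3) = [-10, 10, 10], so take v_2 = [1, -1, -1]^T.
λ = -1: A - (-1)I = [[4, 5, 0], [-4, -5, 0], [-4, -2, -3]]. v must be orthogonal to every row; (row 1) × (row 3) = [-15, 12, 12], so take v_3 = [5, -4, -4]^T.
V = [v_1 v_2 v_3] = [[0, 1, 5], [0, -1, -4], [-1, -1, -4]] has det V = -1, so V^{-1} = adj(V)/det V = [[0, 1, -1], [-4, -5, 0], [1, 1, 0]].
Modal coordinates z(0) = V^{-1} x(0): 0·(-3) + 1·2 + (-1)·0 = 2; (-4)·(-3) + (-5)·2 + 0·0 = 2; 1·(-3) + 1·2 + 0·0 = -1; so z(0) = [2, 2, -1]^T.
x_2(t) = Σ_i (v_i)_2 · z_i(0) · e^{λ_i t} (row 2 of V times the modal terms).
x_2(1.2) = 0·2·e^{-4·1.2} + (-1)·2·e^{-2·1.2} + (-4)·(-1)·e^{-1·1.2} = 0·0.008230 + (-2)·0.090718 + 4·0.301194 = 1.0233.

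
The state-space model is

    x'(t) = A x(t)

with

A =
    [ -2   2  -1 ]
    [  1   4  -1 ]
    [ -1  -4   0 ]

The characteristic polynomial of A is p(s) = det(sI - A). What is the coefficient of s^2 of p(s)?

-2

Expand det(sI - A) for the 3×3 matrix.
p(s) = s^3 - 2s^2 - 15s - 10.
(Check: constant term = det(-A) = (-1)^3 det A = -10; coefficient of s^2 = -tr A = -2.)
The coefficient of s^2 is -2.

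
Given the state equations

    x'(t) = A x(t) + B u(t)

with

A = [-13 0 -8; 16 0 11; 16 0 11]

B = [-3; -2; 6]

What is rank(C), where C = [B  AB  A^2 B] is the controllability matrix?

AB = [[-9], [18], [18]]
A^2B = [[-27], [54], [54]]
Controllability matrix C = [B  AB  A^2B] = [[-3, -9, -27], [-2, 18, 54], [6, 18, 54]]
The rows r1, r2, r3 of C are linearly dependent: 2·r1 + r3 = 0 (check each entry), so rank(C) ≤ 2.
The 2×2 minor from rows 1, 2, columns 1, 2 is (-3)·18 - (-9)·(-2) = -54 - 18 = -72 ≠ 0, so rank(C) = 2.
rank(C) = 2 < n = 3, so the pair (A, B) is not completely controllable.

2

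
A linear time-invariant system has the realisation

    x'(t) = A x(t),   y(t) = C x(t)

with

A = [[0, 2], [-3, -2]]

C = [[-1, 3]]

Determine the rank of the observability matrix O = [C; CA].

2

CA = [[-9, -8]]
Observability matrix O = [C; CA] = [[-1, 3], [-9, -8]]
det(O) = (-1)·(-8) - 3·(-9) = 8 - (-27) = 35 ≠ 0, so rank(O) = 2.
rank(O) = 2 = n, so the pair (A, C) is completely observable.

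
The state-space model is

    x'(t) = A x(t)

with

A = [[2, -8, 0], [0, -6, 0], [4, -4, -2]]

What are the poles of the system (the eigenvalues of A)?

det(sI - A) = s^3 - (tr A)s^2 + (M11 + M22 + M33)s - det A, where Mii is the 2×2 principal minor of A obtained by deleting row i and column i.
tr A = 2 + (-6) + (-2) = -6; M11 = (-6)·(-2) - 0·(-4) = 12 - 0 = 12; M22 = 2·(-2) - 0·4 = -4 - 0 = -4; M33 = 2·(-6) - (-8)·0 = -12 - 0 = -12; sum of minors = -4.
det A = 2·((-6)·(-2) - 0·(-4)) - (-8)·(0·(-2) - 0·4) + 0·(0·(-4) - (-6)·4) = 2·12 - (-8)·0 + 0·24 = 24.
So p(s) = det(sI - A) = s^3 + 6s^2 - 4s - 24.
Rational-root test: any integer root divides -24. Testing small divisors, s = -2 works: p(-2) = -8 + 24 + 8 + (-24) = 0, so (s + 2) is a factor.
Dividing, p(s) = (s + 2)(s^2 + 4s - 12).
Factor s^2 + 4s - 12: two numbers with sum -4 and product -12 are 2 and -6, so s^2 + 4s - 12 = (s - 2)(s + 6).
Hence p(s) = (s - 2) (s + 2) (s + 6), with roots -6, -2, 2.
At least one eigenvalue has non-negative real part, so the system is not asymptotically stable.

-6, -2, 2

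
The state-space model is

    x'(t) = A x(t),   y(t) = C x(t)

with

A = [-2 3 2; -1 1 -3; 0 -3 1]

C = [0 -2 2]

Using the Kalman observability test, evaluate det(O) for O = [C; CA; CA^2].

CA = [[2, -8, 8]]
CA^2 = [[4, -26, 36]]
Observability matrix O = [C; CA; CA^2] = [[0, -2, 2], [2, -8, 8], [4, -26, 36]]
Expanding along the first row, det(O) = 0·((-8)·36 - 8·(-26)) - (-2)·(2·36 - 8·4) + 2·(2·(-26) - (-8)·4) = 0·(-80) - (-2)·40 + 2·(-20) = 40
Since det(O) ≠ 0, rank(O) = 3 and the system is completely observable.

40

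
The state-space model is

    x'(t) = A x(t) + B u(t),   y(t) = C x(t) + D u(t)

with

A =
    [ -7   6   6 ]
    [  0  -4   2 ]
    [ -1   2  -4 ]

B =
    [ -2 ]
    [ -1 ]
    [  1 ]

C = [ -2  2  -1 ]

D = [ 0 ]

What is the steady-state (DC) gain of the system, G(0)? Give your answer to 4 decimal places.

-0.1000

G(0) = C(-A)^{-1}B + D = -C A^{-1} B + D.
det A = -120, so A^{-1} = (1/-120)·adj(A) = [[-1/10, -3/10, -3/10], [1/60, -17/60, -7/60], [1/30, -1/15, -7/30]]
A^{-1} B = [1/5, 2/15, -7/30]^T
C A^{-1} B = 1/10
G(0) = D - C A^{-1} B = 0 - (1/10) = -1/10 ≈ -0.1000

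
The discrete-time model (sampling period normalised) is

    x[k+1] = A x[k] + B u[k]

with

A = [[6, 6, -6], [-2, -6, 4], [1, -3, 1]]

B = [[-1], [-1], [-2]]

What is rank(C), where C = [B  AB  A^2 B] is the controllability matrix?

AB = [[0], [0], [0]]
A^2B = [[0], [0], [0]]
Controllability matrix C = [B  AB  A^2B] = [[-1, 0, 0], [-1, 0, 0], [-2, 0, 0]]
Every column of C is a scalar multiple of column 1 = [-1, -1, -2] (multipliers 1, 0, 0), so the columns span a one-dimensional space.
C ≠ 0, hence rank(C) = 1.
rank(C) = 1 < n = 3, so the pair (A, B) is not completely controllable.

1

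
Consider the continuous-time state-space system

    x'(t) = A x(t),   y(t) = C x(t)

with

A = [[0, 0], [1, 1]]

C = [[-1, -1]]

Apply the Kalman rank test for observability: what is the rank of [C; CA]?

CA = [[-1, -1]]
Observability matrix O = [C; CA] = [[-1, -1], [-1, -1]]
Every row of O is a scalar multiple of row 1 = [-1, -1] (multipliers 1, 1), so the rows span a one-dimensional space.
O ≠ 0, hence rank(O) = 1.
rank(O) = 1 < n = 2, so the pair (A, C) is not completely observable.

1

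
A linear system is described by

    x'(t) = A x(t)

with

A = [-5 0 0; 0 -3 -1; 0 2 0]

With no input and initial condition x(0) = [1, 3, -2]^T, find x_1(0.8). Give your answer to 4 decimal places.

0.0183

det(sI - A) = s^3 - (tr A)s^2 + (M11 + M22 + M33)s - det A, where Mii is the 2×2 principal minor of A obtained by deleting row i and column i.
tr A = (-5) + (-3) + 0 = -8; M11 = (-3)·0 - (-1)·2 = 0 - (-2) = 2; M22 = (-5)·0 - 0·0 = 0 - 0 = 0; M33 = (-5)·(-3) - 0·0 = 15 - 0 = 15; sum of minors = 17.
det A = (-5)·((-3)·0 - (-1)·2) - 0·(0·0 - (-1)·0) + 0·(0·2 - (-3)·0) = (-5)·2 - 0·0 + 0·0 = -10.
So p(s) = det(sI - A) = s^3 + 8s^2 + 17s + 10.
Rational-root test: any integer root divides 10. Testing small divisors, s = -1 works: p(-1) = -1 + 8 + (-17) + 10 = 0, so (s + 1) is a factor.
Dividing, p(s) = (s + 1)(s^2 + 7s + 10).
Factor s^2 + 7s + 10: two numbers with sum -7 and product 10 are -2 and -5, so s^2 + 7s + 10 = (s + 2)(s + 5).
Hence p(s) = (s + 1) (s + 2) (s + 5), with roots -5, -2, -1.
The eigenvalues -5, -2, -1 are distinct and real, so A is diagonalisable and x(t) = e^{At} x(0) = V diag(e^{λ_i t}) V^{-1} x(0), where the columns of V are the eigenvectors.
λ = -5: A - (-5)I = [[0, 0, 0], [0, 2, -1], [0, 2, 5]]. v must be orthogonal to every row; (row 2) × (row 3) = [12, 0, 0], so take v_1 = [1, 0, 0]^T.
λ = -2: A - (-2)I = [[-3, 0, 0], [0, -1, -1], [0, 2, 2]]. v must be orthogonal to every row; (row 1) × (row 2) = [0, -3, 3], so take v_2 = [0, 1, -1]^T.
λ = -1: A - (-1)I = [[-4, 0, 0], [0, -2, -1], [0, 2, 1]]. v must be orthogonal to every row; (row 1) × (row 2) = [0, -4, 8], so take v_3 = [0, -1, 2]^T.
V = [v_1 v_2 v_3] = [[1, 0, 0], [0, 1, -1], [0, -1, 2]] has det V = 1, so V^{-1} = adj(V)/det V = [[1, 0, 0], [0, 2, 1], [0, 1, 1]].
Modal coordinates z(0) = V^{-1} x(0): 1·1 + 0·3 + 0·(-2) = 1; 0·1 + 2·3 + 1·(-2) = 4; 0·1 + 1·3 + 1·(-2) = 1; so z(0) = [1, 4, 1]^T.
x_1(t) = Σ_i (v_i)_1 · z_i(0) · e^{λ_i t} (row 1 of V times the modal terms).
x_1(0.8) = 1·1·e^{-5·0.8} + 0·4·e^{-2·0.8} + 0·1·e^{-1·0.8} = 1·0.018316 + 0·0.201897 + 0·0.449329 = 0.0183.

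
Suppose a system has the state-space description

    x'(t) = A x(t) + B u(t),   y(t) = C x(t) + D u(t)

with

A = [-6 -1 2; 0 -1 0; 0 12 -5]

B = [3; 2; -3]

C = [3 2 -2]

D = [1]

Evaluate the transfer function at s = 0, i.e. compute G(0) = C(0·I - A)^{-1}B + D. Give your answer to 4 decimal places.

1.3000

G(0) = C(-A)^{-1}B + D = -C A^{-1} B + D.
det A = -30, so A^{-1} = (1/-30)·adj(A) = [[-1/6, -19/30, -1/15], [0, -1, 0], [0, -12/5, -1/5]]
A^{-1} B = [-47/30, -2, -21/5]^T
C A^{-1} B = -3/10
G(0) = D - C A^{-1} B = 1 - (-3/10) = 13/10 ≈ 1.3000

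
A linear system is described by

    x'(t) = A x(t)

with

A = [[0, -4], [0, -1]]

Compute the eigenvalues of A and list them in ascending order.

-1, 0

det(sI - A) = s^2 - (tr A)s + det A, with tr A = 0 + (-1) = -1 and det A = 0·(-1) - (-4)·0 = 0 - 0 = 0.
So p(s) = det(sI - A) = s^2 + s.
Factor s^2 + s: two numbers with sum -1 and product 0 are 0 and -1, so s^2 + s = s(s + 1).
Hence p(s) = s (s + 1), with roots -1, 0.
At least one eigenvalue has non-negative real part, so the system is not asymptotically stable.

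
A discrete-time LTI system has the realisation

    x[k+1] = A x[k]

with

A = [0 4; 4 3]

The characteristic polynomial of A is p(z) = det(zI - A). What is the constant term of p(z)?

-16

For a 2×2 matrix, det(zI - A) = z^2 - (tr A)z + det A.
tr A = 3, det A = -16.
So p(z) = z^2 - 3z - 16.
The constant term is -16.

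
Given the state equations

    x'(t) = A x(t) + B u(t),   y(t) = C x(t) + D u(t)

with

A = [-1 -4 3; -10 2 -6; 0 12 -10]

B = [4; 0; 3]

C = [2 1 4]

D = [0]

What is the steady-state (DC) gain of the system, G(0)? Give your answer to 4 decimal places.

G(0) = C(-A)^{-1}B + D = -C A^{-1} B + D.
det A = -12, so A^{-1} = (1/-12)·adj(A) = [[-13/3, 1/3, -3/2], [25/3, -5/6, 3], [10, -1, 7/2]]
A^{-1} B = [-131/6, 127/3, 101/2]^T
C A^{-1} B = 602/3
G(0) = D - C A^{-1} B = 0 - (602/3) = -602/3 ≈ -200.6667

-200.6667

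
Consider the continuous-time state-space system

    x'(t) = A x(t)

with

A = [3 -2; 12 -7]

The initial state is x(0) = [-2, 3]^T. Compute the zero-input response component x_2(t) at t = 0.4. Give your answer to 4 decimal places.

-5.7407

det(sI - A) = s^2 - (tr A)s + det A, with tr A = 3 + (-7) = -4 and det A = 3·(-7) - (-2)·12 = -21 - (-24) = 3.
So p(s) = det(sI - A) = s^2 + 4s + 3.
Factor s^2 + 4s + 3: two numbers with sum -4 and product 3 are -1 and -3, so s^2 + 4s + 3 = (s + 1)(s + 3).
Hence p(s) = (s + 1) (s + 3), with roots -3, -1.
The eigenvalues -3, -1 are distinct and real, so A is diagonalisable and x(t) = e^{At} x(0) = V diag(e^{λ_i t}) V^{-1} x(0), where the columns of V are the eigenvectors.
λ = -3: A - (-3)I = [[6, -2], [12, -4]]. Row 1 gives 6·v1 + (-2)·v2 = 0, so take v_1 = [1, 3]^T.
λ = -1: A - (-1)I = [[4, -2], [12, -6]]. Row 1 gives 4·v1 + (-2)·v2 = 0, so take v_2 = [-1, -2]^T.
V = [v_1 v_2] = [[1, -1], [3, -2]] has det V = 1, so V^{-1} = adj(V)/det V = [[-2, 1], [-3, 1]].
Modal coordinates z(0) = V^{-1} x(0): (-2)·(-2) + 1·3 = 7; (-3)·(-2) + 1·3 = 9; so z(0) = [7, 9]^T.
x_2(t) = Σ_i (v_i)_2 · z_i(0) · e^{λ_i t} (row 2 of V times the modal terms).
x_2(0.4) = 3·7·e^{-3·0.4} + (-2)·9·e^{-1·0.4} = 21·0.301194 + (-18)·0.670320 = -5.7407.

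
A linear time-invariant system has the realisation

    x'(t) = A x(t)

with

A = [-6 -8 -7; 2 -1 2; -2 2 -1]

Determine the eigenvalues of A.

-5, -4, 1

det(sI - A) = s^3 - (tr A)s^2 + (M11 + M22 + M33)s - det A, where Mii is the 2×2 principal minor of A obtained by deleting row i and column i.
tr A = (-6) + (-1) + (-1) = -8; M11 = (-1)·(-1) - 2·2 = 1 - 4 = -3; M22 = (-6)·(-1) - (-7)·(-2) = 6 - 14 = -8; M33 = (-6)·(-1) - (-8)·2 = 6 - (-16) = 22; sum of minors = 11.
det A = (-6)·((-1)·(-1) - 2·2) - (-8)·(2·(-1) - 2·(-2)) + (-7)·(2·2 - (-1)·(-2)) = (-6)·(-3) - (-8)·2 + (-7)·2 = 20.
So p(s) = det(sI - A) = s^3 + 8s^2 + 11s - 20.
Rational-root test: any integer root divides -20. Testing small divisors, s = 1 works: p(1) = 1 + 8 + 11 + (-20) = 0, so (s - 1) is a factor.
Dividing, p(s) = (s - 1)(s^2 + 9s + 20).
Factor s^2 + 9s + 20: two numbers with sum -9 and product 20 are -4 and -5, so s^2 + 9s + 20 = (s + 4)(s + 5).
Hence p(s) = (s - 1) (s + 4) (s + 5), with roots -5, -4, 1.
At least one eigenvalue has non-negative real part, so the system is not asymptotically stable.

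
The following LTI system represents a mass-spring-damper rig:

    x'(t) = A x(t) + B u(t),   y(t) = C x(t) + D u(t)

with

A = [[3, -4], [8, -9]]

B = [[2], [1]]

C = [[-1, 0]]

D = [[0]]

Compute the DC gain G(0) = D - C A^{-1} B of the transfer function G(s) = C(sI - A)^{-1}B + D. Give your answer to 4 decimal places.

G(0) = C(-A)^{-1}B + D = -C A^{-1} B + D.
det A = 5, so A^{-1} = (1/5)·adj(A) = [[-9/5, 4/5], [-8/5, 3/5]]
A^{-1} B = [-14/5, -13/5]^T
C A^{-1} B = 14/5
G(0) = D - C A^{-1} B = 0 - (14/5) = -14/5 ≈ -2.8000

-2.8000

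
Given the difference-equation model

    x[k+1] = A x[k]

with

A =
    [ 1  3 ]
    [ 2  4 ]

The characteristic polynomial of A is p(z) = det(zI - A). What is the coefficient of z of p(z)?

-5

For a 2×2 matrix, det(zI - A) = z^2 - (tr A)z + det A.
tr A = 5, det A = -2.
So p(z) = z^2 - 5z - 2.
The coefficient of z is -5.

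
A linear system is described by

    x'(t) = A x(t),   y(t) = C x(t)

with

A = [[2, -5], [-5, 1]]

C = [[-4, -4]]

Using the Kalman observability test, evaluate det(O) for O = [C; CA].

CA = [[12, 16]]
Observability matrix O = [C; CA] = [[-4, -4], [12, 16]]
det(O) = (-4)·16 - (-4)·12 = -64 - (-48) = -16
Since det(O) ≠ 0, rank(O) = 2 and the system is completely observable.

-16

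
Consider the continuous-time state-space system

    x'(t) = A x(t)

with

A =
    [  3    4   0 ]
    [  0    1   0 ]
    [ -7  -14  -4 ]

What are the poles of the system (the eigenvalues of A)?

det(sI - A) = s^3 - (tr A)s^2 + (M11 + M22 + M33)s - det A, where Mii is the 2×2 principal minor of A obtained by deleting row i and column i.
tr A = 3 + 1 + (-4) = 0; M11 = 1·(-4) - 0·(-14) = -4 - 0 = -4; M22 = 3·(-4) - 0·(-7) = -12 - 0 = -12; M33 = 3·1 - 4·0 = 3 - 0 = 3; sum of minors = -13.
det A = 3·(1·(-4) - 0·(-14)) - 4·(0·(-4) - 0·(-7)) + 0·(0·(-14) - 1·(-7)) = 3·(-4) - 4·0 + 0·7 = -12.
So p(s) = det(sI - A) = s^3 - 13s + 12.
Rational-root test: any integer root divides 12. Testing small divisors, s = 1 works: p(1) = 1 + 0 + (-13) + 12 = 0, so (s - 1) is a factor.
Dividing, p(s) = (s - 1)(s^2 + s - 12).
Factor s^2 + s - 12: two numbers with sum -1 and product -12 are 3 and -4, so s^2 + s - 12 = (s - 3)(s + 4).
Hence p(s) = (s - 3) (s - 1) (s + 4), with roots -4, 1, 3.
At least one eigenvalue has non-negative real part, so the system is not asymptotically stable.

-4, 1, 3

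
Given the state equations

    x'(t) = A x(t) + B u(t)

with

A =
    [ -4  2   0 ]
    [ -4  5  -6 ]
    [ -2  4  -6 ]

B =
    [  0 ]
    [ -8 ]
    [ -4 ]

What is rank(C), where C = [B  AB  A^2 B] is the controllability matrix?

AB = [[-16], [-16], [-8]]
A^2B = [[32], [32], [16]]
Controllability matrix C = [B  AB  A^2B] = [[0, -16, 32], [-8, -16, 32], [-4, -8, 16]]
The rows r1, r2, r3 of C are linearly dependent: -r2 + 2·r3 = 0 (check each entry), so rank(C) ≤ 2.
The 2×2 minor from rows 1, 2, columns 1, 2 is 0·(-16) - (-16)·(-8) = 0 - 128 = -128 ≠ 0, so rank(C) = 2.
rank(C) = 2 < n = 3, so the pair (A, B) is not completely controllable.

2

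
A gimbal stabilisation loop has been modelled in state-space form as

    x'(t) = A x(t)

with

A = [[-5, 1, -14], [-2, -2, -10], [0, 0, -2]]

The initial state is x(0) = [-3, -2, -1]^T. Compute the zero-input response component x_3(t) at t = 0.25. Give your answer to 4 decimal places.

det(sI - A) = s^3 - (tr A)s^2 + (M11 + M22 + M33)s - det A, where Mii is the 2×2 principal minor of A obtained by deleting row i and column i.
tr A = (-5) + (-2) + (-2) = -9; M11 = (-2)·(-2) - (-10)·0 = 4 - 0 = 4; M22 = (-5)·(-2) - (-14)·0 = 10 - 0 = 10; M33 = (-5)·(-2) - 1·(-2) = 10 - (-2) = 12; sum of minors = 26.
det A = (-5)·((-2)·(-2) - (-10)·0) - 1·((-2)·(-2) - (-10)·0) + (-14)·((-2)·0 - (-2)·0) = (-5)·4 - 1·4 + (-14)·0 = -24.
So p(s) = det(sI - A) = s^3 + 9s^2 + 26s + 24.
Rational-root test: any integer root divides 24. Testing small divisors, s = -2 works: p(-2) = -8 + 36 + (-52) + 24 = 0, so (s + 2) is a factor.
Dividing, p(s) = (s + 2)(s^2 + 7s + 12).
Factor s^2 + 7s + 12: two numbers with sum -7 and product 12 are -3 and -4, so s^2 + 7s + 12 = (s + 3)(s + 4).
Hence p(s) = (s + 2) (s + 3) (s + 4), with roots -4, -3, -2.
The eigenvalues -4, -3, -2 are distinct and real, so A is diagonalisable and x(t) = e^{At} x(0) = V diag(e^{λ_i t}) V^{-1} x(0), where the columns of V are the eigenvectors.
λ = -4: A - (-4)I = [[-1, 1, -14], [-2, 2, -10], [0, 0, 2]]. v must be orthogonal to every row; (row 1) × (row 2) = [18, 18, 0], so take v_1 = [1, 1, 0]^T.
λ = -3: A - (-3)I = [[-2, 1, -14], [-2, 1, -10], [0, 0, 1]]. v must be orthogonal to every row; (row 1) × (row 2) = [4, 8, 0], so take v_2 = [1, 2, 0]^T.
λ = -2: A - (-2)I = [[-3, 1, -14], [-2, 0, -10], [0, 0, 0]]. v must be orthogonal to every row; (row 1) × (row 2) = [-10, -2, 2], so take v_3 = [-5, -1, 1]^T.
V = [v_1 v_2 v_3] = [[1, 1, -5], [1, 2, -1], [0, 0, 1]] has det V = 1, so V^{-1} = adj(V)/det V = [[2, -1, 9], [-1, 1, -4], [0, 0, 1]].
Modal coordinates z(0) = V^{-1} x(0): 2·(-3) + (-1)·(-2) + 9·(-1) = -13; (-1)·(-3) + 1·(-2) + (-4)·(-1) = 5; 0·(-3) + 0·(-2) + 1·(-1) = -1; so z(0) = [-13, 5, -1]^T.
x_3(t) = Σ_i (v_i)_3 · z_i(0) · e^{λ_i t} (row 3 of V times the modal terms).
x_3(0.25) = 0·(-13)·e^{-4·0.25} + 0·5·e^{-3·0.25} + 1·(-1)·e^{-2·0.25} = 0·0.367879 + 0·0.472367 + (-1)·0.606531 = -0.6065.

-0.6065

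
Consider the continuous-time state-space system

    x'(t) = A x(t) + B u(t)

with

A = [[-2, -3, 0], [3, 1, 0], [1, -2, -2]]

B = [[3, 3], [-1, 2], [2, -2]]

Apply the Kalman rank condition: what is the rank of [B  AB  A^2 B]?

3

AB = [[-3, -12], [8, 11], [1, 3]]
A^2B = [[-18, -9], [-1, -25], [-21, -40]]
Controllability matrix C = [B  AB  A^2B] = [[3, 3, -3, -12, -18, -9], [-1, 2, 8, 11, -1, -25], [2, -2, 1, 3, -21, -40]]
Take the 3×3 submatrix of C formed by columns 1, 2, 3: [[3, 3, -3], [-1, 2, 8], [2, -2, 1]]. Its determinant is 3·(2·1 - 8·(-2)) - 3·((-1)·1 - 8·2) + (-3)·((-1)·(-2) - 2·2) = 3·18 - 3·(-17) + (-3)·(-2) = 111 ≠ 0.
So rank(C) ≥ 3; since C has 3 rows, rank(C) = 3.
rank(C) = 3 = n, so the pair (A, B) is completely controllable.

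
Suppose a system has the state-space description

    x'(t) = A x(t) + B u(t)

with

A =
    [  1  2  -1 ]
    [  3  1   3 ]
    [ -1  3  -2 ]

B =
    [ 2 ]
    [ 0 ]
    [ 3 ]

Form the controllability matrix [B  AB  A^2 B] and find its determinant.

39

AB = [[-1], [15], [-8]]
A^2B = [[37], [-12], [62]]
Controllability matrix C = [B  AB  A^2B] = [[2, -1, 37], [0, 15, -12], [3, -8, 62]]
Expanding along the first row, det(C) = 2·(15·62 - (-12)·(-8)) - (-1)·(0·62 - (-12)·3) + 37·(0·(-8) - 15·3) = 2·834 - (-1)·36 + 37·(-45) = 39
Since det(C) ≠ 0, rank(C) = 3 and the system is completely controllable.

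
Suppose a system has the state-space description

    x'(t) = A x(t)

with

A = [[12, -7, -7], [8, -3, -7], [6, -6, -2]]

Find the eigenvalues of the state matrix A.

det(sI - A) = s^3 - (tr A)s^2 + (M11 + M22 + M33)s - det A, where Mii is the 2×2 principal minor of A obtained by deleting row i and column i.
tr A = 12 + (-3) + (-2) = 7; M11 = (-3)·(-2) - (-7)·(-6) = 6 - 42 = -36; M22 = 12·(-2) - (-7)·6 = -24 - (-42) = 18; M33 = 12·(-3) - (-7)·8 = -36 - (-56) = 20; sum of minors = 2.
det A = 12·((-3)·(-2) - (-7)·(-6)) - (-7)·(8·(-2) - (-7)·6) + (-7)·(8·(-6) - (-3)·6) = 12·(-36) - (-7)·26 + (-7)·(-30) = -40.
So p(s) = det(sI - A) = s^3 - 7s^2 + 2s + 40.
Rational-root test: any integer root divides 40. Testing small divisors, s = -2 works: p(-2) = -8 + (-28) + (-4) + 40 = 0, so (s + 2) is a factor.
Dividing, p(s) = (s + 2)(s^2 - 9s + 20).
Factor s^2 - 9s + 20: two numbers with sum 9 and product 20 are 5 and 4, so s^2 - 9s + 20 = (s - 5)(s - 4).
Hence p(s) = (s - 5) (s - 4) (s + 2), with roots -2, 4, 5.
At least one eigenvalue has non-negative real part, so the system is not asymptotically stable.

-2, 4, 5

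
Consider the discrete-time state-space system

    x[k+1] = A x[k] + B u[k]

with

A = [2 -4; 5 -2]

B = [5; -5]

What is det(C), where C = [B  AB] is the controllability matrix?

AB = [[30], [35]]
Controllability matrix C = [B  AB] = [[5, 30], [-5, 35]]
det(C) = 5·35 - 30·(-5) = 175 - (-150) = 325
Since det(C) ≠ 0, rank(C) = 2 and the system is completely controllable.

325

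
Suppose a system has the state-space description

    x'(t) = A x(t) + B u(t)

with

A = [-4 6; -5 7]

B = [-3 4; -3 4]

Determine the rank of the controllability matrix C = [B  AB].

AB = [[-6, 8], [-6, 8]]
Controllability matrix C = [B  AB] = [[-3, 4, -6, 8], [-3, 4, -6, 8]]
Every column of C is a scalar multiple of column 1 = [-3, -3] (multipliers 1, -4/3, 2, -8/3), so the columns span a one-dimensional space.
C ≠ 0, hence rank(C) = 1.
rank(C) = 1 < n = 2, so the pair (A, B) is not completely controllable.

1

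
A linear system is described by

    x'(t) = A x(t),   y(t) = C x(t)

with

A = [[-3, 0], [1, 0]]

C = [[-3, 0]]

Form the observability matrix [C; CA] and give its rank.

1

CA = [[9, 0]]
Observability matrix O = [C; CA] = [[-3, 0], [9, 0]]
Every row of O is a scalar multiple of row 1 = [-3, 0] (multipliers 1, -3), so the rows span a one-dimensional space.
O ≠ 0, hence rank(O) = 1.
rank(O) = 1 < n = 2, so the pair (A, C) is not completely observable.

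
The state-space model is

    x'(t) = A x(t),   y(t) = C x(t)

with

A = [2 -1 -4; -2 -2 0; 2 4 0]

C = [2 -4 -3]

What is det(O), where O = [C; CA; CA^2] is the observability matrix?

-124

CA = [[6, -6, -8]]
CA^2 = [[8, -26, -24]]
Observability matrix O = [C; CA; CA^2] = [[2, -4, -3], [6, -6, -8], [8, -26, -24]]
Expanding along the first row, det(O) = 2·((-6)·(-24) - (-8)·(-26)) - (-4)·(6·(-24) - (-8)·8) + (-3)·(6·(-26) - (-6)·8) = 2·(-64) - (-4)·(-80) + (-3)·(-108) = -124
Since det(O) ≠ 0, rank(O) = 3 and the system is completely observable.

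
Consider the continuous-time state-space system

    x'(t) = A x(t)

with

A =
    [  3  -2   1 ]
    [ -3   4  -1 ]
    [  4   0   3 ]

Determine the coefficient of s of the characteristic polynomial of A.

23

Expand det(sI - A) for the 3×3 matrix.
p(s) = s^3 - 10s^2 + 23s - 10.
(Check: constant term = det(-A) = (-1)^3 det A = -10; coefficient of s^2 = -tr A = -10.)
The coefficient of s is 23.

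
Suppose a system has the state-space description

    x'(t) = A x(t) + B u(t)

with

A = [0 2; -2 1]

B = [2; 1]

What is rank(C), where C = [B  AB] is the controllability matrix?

AB = [[2], [-3]]
Controllability matrix C = [B  AB] = [[2, 2], [1, -3]]
det(C) = 2·(-3) - 2·1 = -6 - 2 = -8 ≠ 0, so rank(C) = 2.
rank(C) = 2 = n, so the pair (A, B) is completely controllable.

2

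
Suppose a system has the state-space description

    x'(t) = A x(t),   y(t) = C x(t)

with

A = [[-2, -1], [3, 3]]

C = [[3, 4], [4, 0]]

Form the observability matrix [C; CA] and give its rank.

CA = [[6, 9], [-8, -4]]
Observability matrix O = [C; CA] = [[3, 4], [4, 0], [6, 9], [-8, -4]]
Take the 2×2 submatrix of O formed by rows 1, 2: [[3, 4], [4, 0]]. Its determinant is 3·0 - 4·4 = 0 - 16 = -16 ≠ 0.
So rank(O) ≥ 2; since O has 2 columns, rank(O) = 2.
rank(O) = 2 = n, so the pair (A, C) is completely observable.

2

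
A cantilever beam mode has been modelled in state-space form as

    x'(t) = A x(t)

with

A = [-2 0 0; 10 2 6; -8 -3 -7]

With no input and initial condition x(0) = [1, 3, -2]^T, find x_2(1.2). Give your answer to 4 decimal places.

1.7000

det(sI - A) = s^3 - (tr A)s^2 + (M11 + M22 + M33)s - det A, where Mii is the 2×2 principal minor of A obtained by deleting row i and column i.
tr A = (-2) + 2 + (-7) = -7; M11 = 2·(-7) - 6·(-3) = -14 - (-18) = 4; M22 = (-2)·(-7) - 0·(-8) = 14 - 0 = 14; M33 = (-2)·2 - 0·10 = -4 - 0 = -4; sum of minors = 14.
det A = (-2)·(2·(-7) - 6·(-3)) - 0·(10·(-7) - 6·(-8)) + 0·(10·(-3) - 2·(-8)) = (-2)·4 - 0·(-22) + 0·(-14) = -8.
So p(s) = det(sI - A) = s^3 + 7s^2 + 14s + 8.
Rational-root test: any integer root divides 8. Testing small divisors, s = -1 works: p(-1) = -1 + 7 + (-14) + 8 = 0, so (s + 1) is a factor.
Dividing, p(s) = (s + 1)(s^2 + 6s + 8).
Factor s^2 + 6s + 8: two numbers with sum -6 and product 8 are -2 and -4, so s^2 + 6s + 8 = (s + 2)(s + 4).
Hence p(s) = (s + 1) (s + 2) (s + 4), with roots -4, -2, -1.
The eigenvalues -4, -2, -1 are distinct and real, so A is diagonalisable and x(t) = e^{At} x(0) = V diag(e^{λ_i t}) V^{-1} x(0), where the columns of V are the eigenvectors.
λ = -4: A - (-4)I = [[2, 0, 0], [10, 6, 6], [-8, -3, -3]]. v must be orthogonal to every row; (row 1) × (row 2) = [0, -12, 12], so take v_1 = [0, -1, 1]^T.
λ = -2: A - (-2)I = [[0, 0, 0], [10, 4, 6], [-8, -3, -5]]. v must be orthogonal to every row; (row 2) × (row 3) = [-2, 2, 2], so take v_2 = [-1, 1, 1]^T.
λ = -1: A - (-1)I = [[-1, 0, 0], [10, 3, 6], [-8, -3, -6]]. v must be orthogonal to every row; (row 1) × (row 2) = [0, 6, -3], so take v_3 = [0, 2, -1]^T.
V = [v_1 v_2 v_3] = [[0, -1, 0], [-1, 1, 2], [1, 1, -1]] has det V = -1, so V^{-1} = adj(V)/det V = [[3, 1, 2], [-1, 0, 0], [2, 1, 1]].
Modal coordinates z(0) = V^{-1} x(0): 3·1 + 1·3 + 2·(-2) = 2; (-1)·1 + 0·3 + 0·(-2) = -1; 2·1 + 1·3 + 1·(-2) = 3; so z(0) = [2, -1, 3]^T.
x_2(t) = Σ_i (v_i)_2 · z_i(0) · e^{λ_i t} (row 2 of V times the modal terms).
x_2(1.2) = (-1)·2·e^{-4·1.2} + 1·(-1)·e^{-2·1.2} + 2·3·e^{-1·1.2} = (-2)·0.008230 + (-1)·0.090718 + 6·0.301194 = 1.7000.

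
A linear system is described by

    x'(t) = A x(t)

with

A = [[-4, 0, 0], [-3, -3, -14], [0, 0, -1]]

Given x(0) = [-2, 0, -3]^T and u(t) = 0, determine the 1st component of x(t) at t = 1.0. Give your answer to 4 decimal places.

-0.0366

det(sI - A) = s^3 - (tr A)s^2 + (M11 + M22 + M33)s - det A, where Mii is the 2×2 principal minor of A obtained by deleting row i and column i.
tr A = (-4) + (-3) + (-1) = -8; M11 = (-3)·(-1) - (-14)·0 = 3 - 0 = 3; M22 = (-4)·(-1) - 0·0 = 4 - 0 = 4; M33 = (-4)·(-3) - 0·(-3) = 12 - 0 = 12; sum of minors = 19.
det A = (-4)·((-3)·(-1) - (-14)·0) - 0·((-3)·(-1) - (-14)·0) + 0·((-3)·0 - (-3)·0) = (-4)·3 - 0·3 + 0·0 = -12.
So p(s) = det(sI - A) = s^3 + 8s^2 + 19s + 12.
Rational-root test: any integer root divides 12. Testing small divisors, s = -1 works: p(-1) = -1 + 8 + (-19) + 12 = 0, so (s + 1) is a factor.
Dividing, p(s) = (s + 1)(s^2 + 7s + 12).
Factor s^2 + 7s + 12: two numbers with sum -7 and product 12 are -3 and -4, so s^2 + 7s + 12 = (s + 3)(s + 4).
Hence p(s) = (s + 1) (s + 3) (s + 4), with roots -4, -3, -1.
The eigenvalues -4, -3, -1 are distinct and real, so A is diagonalisable and x(t) = e^{At} x(0) = V diag(e^{λ_i t}) V^{-1} x(0), where the columns of V are the eigenvectors.
λ = -4: A - (-4)I = [[0, 0, 0], [-3, 1, -14], [0, 0, 3]]. v must be orthogonal to every row; (row 2) × (row 3) = [3, 9, 0], so take v_1 = [1, 3, 0]^T.
λ = -3: A - (-3)I = [[-1, 0, 0], [-3, 0, -14], [0, 0, 2]]. v must be orthogonal to every row; (row 1) × (row 2) = [0, -14, 0], so take v_2 = [0, 1, 0]^T.
λ = -1: A - (-1)I = [[-3, 0, 0], [-3, -2, -14], [0, 0, 0]]. v must be orthogonal to every row; (row 1) × (row 2) = [0, -42, 6], so take v_3 = [0, -7, 1]^T.
V = [v_1 v_2 v_3] = [[1, 0, 0], [3, 1, -7], [0, 0, 1]] has det V = 1, so V^{-1} = adj(V)/det V = [[1, 0, 0], [-3, 1, 7], [0, 0, 1]].
Modal coordinates z(0) = V^{-1} x(0): 1·(-2) + 0·0 + 0·(-3) = -2; (-3)·(-2) + 1·0 + 7·(-3) = -15; 0·(-2) + 0·0 + 1·(-3) = -3; so z(0) = [-2, -15, -3]^T.
x_1(t) = Σ_i (v_i)_1 · z_i(0) · e^{λ_i t} (row 1 of V times the modal terms).
x_1(1.0) = 1·(-2)·e^{-4·1.0} + 0·(-15)·e^{-3·1.0} + 0·(-3)·e^{-1·1.0} = (-2)·0.018316 + 0·0.049787 + 0·0.367879 = -0.0366.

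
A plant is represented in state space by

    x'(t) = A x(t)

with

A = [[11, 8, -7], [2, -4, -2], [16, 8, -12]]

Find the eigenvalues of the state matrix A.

-5, -4, 4

det(sI - A) = s^3 - (tr A)s^2 + (M11 + M22 + M33)s - det A, where Mii is the 2×2 principal minor of A obtained by deleting row i and column i.
tr A = 11 + (-4) + (-12) = -5; M11 = (-4)·(-12) - (-2)·8 = 48 - (-16) = 64; M22 = 11·(-12) - (-7)·16 = -132 - (-112) = -20; M33 = 11·(-4) - 8·2 = -44 - 16 = -60; sum of minors = -16.
det A = 11·((-4)·(-12) - (-2)·8) - 8·(2·(-12) - (-2)·16) + (-7)·(2·8 - (-4)·16) = 11·64 - 8·8 + (-7)·80 = 80.
So p(s) = det(sI - A) = s^3 + 5s^2 - 16s - 80.
Rational-root test: any integer root divides -80. Testing small divisors, s = -4 works: p(-4) = -64 + 80 + 64 + (-80) = 0, so (s + 4) is a factor.
Dividing, p(s) = (s + 4)(s^2 + s - 20).
Factor s^2 + s - 20: two numbers with sum -1 and product -20 are 4 and -5, so s^2 + s - 20 = (s - 4)(s + 5).
Hence p(s) = (s - 4) (s + 4) (s + 5), with roots -5, -4, 4.
At least one eigenvalue has non-negative real part, so the system is not asymptotically stable.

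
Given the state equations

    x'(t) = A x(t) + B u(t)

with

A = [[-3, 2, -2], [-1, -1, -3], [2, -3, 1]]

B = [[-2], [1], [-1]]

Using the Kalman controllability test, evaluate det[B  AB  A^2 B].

-236

AB = [[10], [4], [-8]]
A^2B = [[-6], [10], [0]]
Controllability matrix C = [B  AB  A^2B] = [[-2, 10, -6], [1, 4, 10], [-1, -8, 0]]
Expanding along the first row, det(C) = (-2)·(4·0 - 10·(-8)) - 10·(1·0 - 10·(-1)) + (-6)·(1·(-8) - 4·(-1)) = (-2)·80 - 10·10 + (-6)·(-4) = -236
Since det(C) ≠ 0, rank(C) = 3 and the system is completely controllable.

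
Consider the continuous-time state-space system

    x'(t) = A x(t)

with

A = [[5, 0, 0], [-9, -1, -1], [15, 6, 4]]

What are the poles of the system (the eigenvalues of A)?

1, 2, 5

det(sI - A) = s^3 - (tr A)s^2 + (M11 + M22 + M33)s - det A, where Mii is the 2×2 principal minor of A obtained by deleting row i and column i.
tr A = 5 + (-1) + 4 = 8; M11 = (-1)·4 - (-1)·6 = -4 - (-6) = 2; M22 = 5·4 - 0·15 = 20 - 0 = 20; M33 = 5·(-1) - 0·(-9) = -5 - 0 = -5; sum of minors = 17.
det A = 5·((-1)·4 - (-1)·6) - 0·((-9)·4 - (-1)·15) + 0·((-9)·6 - (-1)·15) = 5·2 - 0·(-21) + 0·(-39) = 10.
So p(s) = det(sI - A) = s^3 - 8s^2 + 17s - 10.
Rational-root test: any integer root divides -10. Testing small divisors, s = 1 works: p(1) = 1 + (-8) + 17 + (-10) = 0, so (s - 1) is a factor.
Dividing, p(s) = (s - 1)(s^2 - 7s + 10).
Factor s^2 - 7s + 10: two numbers with sum 7 and product 10 are 5 and 2, so s^2 - 7s + 10 = (s - 5)(s - 2).
Hence p(s) = (s - 5) (s - 2) (s - 1), with roots 1, 2, 5.
At least one eigenvalue has non-negative real part, so the system is not asymptotically stable.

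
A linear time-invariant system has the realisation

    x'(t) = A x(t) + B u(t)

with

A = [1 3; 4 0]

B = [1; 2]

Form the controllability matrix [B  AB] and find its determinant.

-10

AB = [[7], [4]]
Controllability matrix C = [B  AB] = [[1, 7], [2, 4]]
det(C) = 1·4 - 7·2 = 4 - 14 = -10
Since det(C) ≠ 0, rank(C) = 2 and the system is completely controllable.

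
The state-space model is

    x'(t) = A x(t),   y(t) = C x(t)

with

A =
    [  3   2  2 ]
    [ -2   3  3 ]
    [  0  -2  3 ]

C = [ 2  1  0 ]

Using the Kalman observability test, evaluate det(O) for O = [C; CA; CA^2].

276

CA = [[4, 7, 7]]
CA^2 = [[-2, 15, 50]]
Observability matrix O = [C; CA; CA^2] = [[2, 1, 0], [4, 7, 7], [-2, 15, 50]]
Expanding along the first row, det(O) = 2·(7·50 - 7·15) - 1·(4·50 - 7·(-2)) + 0·(4·15 - 7·(-2)) = 2·245 - 1·214 + 0·74 = 276
Since det(O) ≠ 0, rank(O) = 3 and the system is completely observable.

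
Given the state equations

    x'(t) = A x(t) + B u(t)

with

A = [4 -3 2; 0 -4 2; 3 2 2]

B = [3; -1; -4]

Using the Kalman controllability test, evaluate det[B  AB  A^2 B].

AB = [[7], [-4], [-1]]
A^2B = [[38], [14], [11]]
Controllability matrix C = [B  AB  A^2B] = [[3, 7, 38], [-1, -4, 14], [-4, -1, 11]]
Expanding along the first row, det(C) = 3·((-4)·11 - 14·(-1)) - 7·((-1)·11 - 14·(-4)) + 38·((-1)·(-1) - (-4)·(-4)) = 3·(-30) - 7·45 + 38·(-15) = -975
Since det(C) ≠ 0, rank(C) = 3 and the system is completely controllable.

-975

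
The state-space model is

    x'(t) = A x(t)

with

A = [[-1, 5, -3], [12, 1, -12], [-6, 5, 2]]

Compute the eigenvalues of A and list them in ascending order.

det(sI - A) = s^3 - (tr A)s^2 + (M11 + M22 + M33)s - det A, where Mii is the 2×2 principal minor of A obtained by deleting row i and column i.
tr A = (-1) + 1 + 2 = 2; M11 = 1·2 - (-12)·5 = 2 - (-60) = 62; M22 = (-1)·2 - (-3)·(-6) = -2 - 18 = -20; M33 = (-1)·1 - 5·12 = -1 - 60 = -61; sum of minors = -19.
det A = (-1)·(1·2 - (-12)·5) - 5·(12·2 - (-12)·(-6)) + (-3)·(12·5 - 1·(-6)) = (-1)·62 - 5·(-48) + (-3)·66 = -20.
So p(s) = det(sI - A) = s^3 - 2s^2 - 19s + 20.
Rational-root test: any integer root divides 20. Testing small divisors, s = 1 works: p(1) = 1 + (-2) + (-19) + 20 = 0, so (s - 1) is a factor.
Dividing, p(s) = (s - 1)(s^2 - s - 20).
Factor s^2 - s - 20: two numbers with sum 1 and product -20 are 5 and -4, so s^2 - s - 20 = (s - 5)(s + 4).
Hence p(s) = (s - 5) (s - 1) (s + 4), with roots -4, 1, 5.
At least one eigenvalue has non-negative real part, so the system is not asymptotically stable.

-4, 1, 5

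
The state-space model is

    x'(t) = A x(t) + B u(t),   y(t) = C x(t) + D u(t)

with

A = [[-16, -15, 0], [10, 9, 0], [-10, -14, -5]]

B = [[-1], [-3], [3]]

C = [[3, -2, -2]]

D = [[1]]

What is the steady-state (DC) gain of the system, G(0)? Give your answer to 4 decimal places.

28.0000

G(0) = C(-A)^{-1}B + D = -C A^{-1} B + D.
det A = -30, so A^{-1} = (1/-30)·adj(A) = [[3/2, 5/2, 0], [-5/3, -8/3, 0], [5/3, 37/15, -1/5]]
A^{-1} B = [-9, 29/3, -29/3]^T
C A^{-1} B = -27
G(0) = D - C A^{-1} B = 1 - (-27) = 28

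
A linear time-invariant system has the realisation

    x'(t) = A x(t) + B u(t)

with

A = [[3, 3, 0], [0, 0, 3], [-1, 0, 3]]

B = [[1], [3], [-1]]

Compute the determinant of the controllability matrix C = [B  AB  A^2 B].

627

AB = [[12], [-3], [-4]]
A^2B = [[27], [-12], [-24]]
Controllability matrix C = [B  AB  A^2B] = [[1, 12, 27], [3, -3, -12], [-1, -4, -24]]
Expanding along the first row, det(C) = 1·((-3)·(-24) - (-12)·(-4)) - 12·(3·(-24) - (-12)·(-1)) + 27·(3·(-4) - (-3)·(-1)) = 1·24 - 12·(-84) + 27·(-15) = 627
Since det(C) ≠ 0, rank(C) = 3 and the system is completely controllable.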